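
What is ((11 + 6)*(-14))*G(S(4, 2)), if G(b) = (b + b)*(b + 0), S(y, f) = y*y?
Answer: -121856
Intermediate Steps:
S(y, f) = y²
G(b) = 2*b² (G(b) = (2*b)*b = 2*b²)
((11 + 6)*(-14))*G(S(4, 2)) = ((11 + 6)*(-14))*(2*(4²)²) = (17*(-14))*(2*16²) = -476*256 = -238*512 = -121856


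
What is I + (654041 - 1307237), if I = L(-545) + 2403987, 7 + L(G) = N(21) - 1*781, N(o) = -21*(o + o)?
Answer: 1749121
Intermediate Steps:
N(o) = -42*o
L(G) = -1670 (L(G) = -7 + (-42*21 - 1*781) = -7 + (-882 - 781) = -7 - 1663 = -1670)
I = 2402317 (I = -1670 + 2403987 = 2402317)
I + (654041 - 1307237) = 2402317 + (654041 - 1307237) = 2402317 - 653196 = 1749121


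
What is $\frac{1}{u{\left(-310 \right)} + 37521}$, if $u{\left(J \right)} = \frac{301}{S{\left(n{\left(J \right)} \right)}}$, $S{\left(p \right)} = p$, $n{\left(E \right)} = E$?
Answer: $\frac{310}{11631209} \approx 2.6652 \cdot 10^{-5}$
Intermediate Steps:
$u{\left(J \right)} = \frac{301}{J}$
$\frac{1}{u{\left(-310 \right)} + 37521} = \frac{1}{\frac{301}{-310} + 37521} = \frac{1}{301 \left(- \frac{1}{310}\right) + 37521} = \frac{1}{- \frac{301}{310} + 37521} = \frac{1}{\frac{11631209}{310}} = \frac{310}{11631209}$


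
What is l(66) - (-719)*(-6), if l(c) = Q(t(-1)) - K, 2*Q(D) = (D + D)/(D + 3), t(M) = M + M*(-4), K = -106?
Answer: -8415/2 ≈ -4207.5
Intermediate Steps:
t(M) = -3*M (t(M) = M - 4*M = -3*M)
Q(D) = D/(3 + D) (Q(D) = ((D + D)/(D + 3))/2 = ((2*D)/(3 + D))/2 = (2*D/(3 + D))/2 = D/(3 + D))
l(c) = 213/2 (l(c) = (-3*(-1))/(3 - 3*(-1)) - 1*(-106) = 3/(3 + 3) + 106 = 3/6 + 106 = 3*(⅙) + 106 = ½ + 106 = 213/2)
l(66) - (-719)*(-6) = 213/2 - (-719)*(-6) = 213/2 - 1*4314 = 213/2 - 4314 = -8415/2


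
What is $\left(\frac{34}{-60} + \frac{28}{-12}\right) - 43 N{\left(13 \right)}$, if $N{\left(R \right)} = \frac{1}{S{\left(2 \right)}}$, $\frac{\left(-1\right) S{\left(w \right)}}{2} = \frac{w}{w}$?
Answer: $\frac{93}{5} \approx 18.6$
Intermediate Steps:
$S{\left(w \right)} = -2$ ($S{\left(w \right)} = - 2 \frac{w}{w} = \left(-2\right) 1 = -2$)
$N{\left(R \right)} = - \frac{1}{2}$ ($N{\left(R \right)} = \frac{1}{-2} = - \frac{1}{2}$)
$\left(\frac{34}{-60} + \frac{28}{-12}\right) - 43 N{\left(13 \right)} = \left(\frac{34}{-60} + \frac{28}{-12}\right) - - \frac{43}{2} = \left(34 \left(- \frac{1}{60}\right) + 28 \left(- \frac{1}{12}\right)\right) + \frac{43}{2} = \left(- \frac{17}{30} - \frac{7}{3}\right) + \frac{43}{2} = - \frac{29}{10} + \frac{43}{2} = \frac{93}{5}$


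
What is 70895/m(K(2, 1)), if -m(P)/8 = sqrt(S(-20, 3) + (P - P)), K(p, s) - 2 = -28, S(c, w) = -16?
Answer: 70895*I/32 ≈ 2215.5*I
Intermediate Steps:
K(p, s) = -26 (K(p, s) = 2 - 28 = -26)
m(P) = -32*I (m(P) = -8*sqrt(-16 + (P - P)) = -8*sqrt(-16 + 0) = -32*I)
70895/m(K(2, 1)) = 70895/((-32*I)) = 70895*(I/32) = 70895*I/32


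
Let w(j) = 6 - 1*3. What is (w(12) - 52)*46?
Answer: -2254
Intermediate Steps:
w(j) = 3 (w(j) = 6 - 3 = 3)
(w(12) - 52)*46 = (3 - 52)*46 = -49*46 = -2254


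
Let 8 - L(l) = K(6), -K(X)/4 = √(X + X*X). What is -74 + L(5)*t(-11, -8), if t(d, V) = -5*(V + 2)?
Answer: 166 + 120*√42 ≈ 943.69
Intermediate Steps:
t(d, V) = -10 - 5*V (t(d, V) = -5*(2 + V) = -10 - 5*V)
K(X) = -4*√(X + X²) (K(X) = -4*√(X + X*X) = -4*√(X + X²))
L(l) = 8 + 4*√42 (L(l) = 8 - (-4)*√(6*(1 + 6)) = 8 - (-4)*√(6*7) = 8 - (-4)*√42 = 8 + 4*√42)
-74 + L(5)*t(-11, -8) = -74 + (8 + 4*√42)*(-10 - 5*(-8)) = -74 + (8 + 4*√42)*(-10 + 40) = -74 + (8 + 4*√42)*30 = -74 + (240 + 120*√42) = 166 + 120*√42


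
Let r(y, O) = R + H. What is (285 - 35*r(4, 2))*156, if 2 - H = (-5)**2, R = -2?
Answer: 180960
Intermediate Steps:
H = -23 (H = 2 - 1*(-5)**2 = 2 - 1*25 = 2 - 25 = -23)
r(y, O) = -25 (r(y, O) = -2 - 23 = -25)
(285 - 35*r(4, 2))*156 = (285 - 35*(-25))*156 = (285 + 875)*156 = 1160*156 = 180960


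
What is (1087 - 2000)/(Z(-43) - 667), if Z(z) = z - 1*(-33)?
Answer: 913/677 ≈ 1.3486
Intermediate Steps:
Z(z) = 33 + z (Z(z) = z + 33 = 33 + z)
(1087 - 2000)/(Z(-43) - 667) = (1087 - 2000)/((33 - 43) - 667) = -913/(-10 - 667) = -913/(-677) = -913*(-1/677) = 913/677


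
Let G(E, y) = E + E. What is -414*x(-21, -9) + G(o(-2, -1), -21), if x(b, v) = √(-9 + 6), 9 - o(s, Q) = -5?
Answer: 28 - 414*I*√3 ≈ 28.0 - 717.07*I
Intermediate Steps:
o(s, Q) = 14 (o(s, Q) = 9 - 1*(-5) = 9 + 5 = 14)
G(E, y) = 2*E
x(b, v) = I*√3 (x(b, v) = √(-3) = I*√3)
-414*x(-21, -9) + G(o(-2, -1), -21) = -414*I*√3 + 2*14 = -414*I*√3 + 28 = 28 - 414*I*√3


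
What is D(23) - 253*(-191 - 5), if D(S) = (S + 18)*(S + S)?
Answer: 51474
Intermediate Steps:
D(S) = 2*S*(18 + S) (D(S) = (18 + S)*(2*S) = 2*S*(18 + S))
D(23) - 253*(-191 - 5) = 2*23*(18 + 23) - 253*(-191 - 5) = 2*23*41 - 253*(-196) = 1886 + 49588 = 51474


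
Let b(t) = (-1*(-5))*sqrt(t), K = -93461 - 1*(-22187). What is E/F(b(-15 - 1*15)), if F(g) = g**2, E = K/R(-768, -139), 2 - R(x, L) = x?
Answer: 1697/13750 ≈ 0.12342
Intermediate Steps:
R(x, L) = 2 - x
K = -71274 (K = -93461 + 22187 = -71274)
E = -5091/55 (E = -71274/(2 - 1*(-768)) = -71274/(2 + 768) = -71274/770 = -71274*1/770 = -5091/55 ≈ -92.564)
b(t) = 5*sqrt(t)
E/F(b(-15 - 1*15)) = -5091*1/(25*(-15 - 1*15))/55 = -5091*1/(25*(-15 - 15))/55 = -5091/(55*((5*sqrt(-30))**2)) = -5091/(55*((5*(I*sqrt(30)))**2)) = -5091/(55*((5*I*sqrt(30))**2)) = -5091/55/(-750) = -5091/55*(-1/750) = 1697/13750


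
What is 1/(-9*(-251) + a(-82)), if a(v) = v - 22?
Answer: 1/2155 ≈ 0.00046404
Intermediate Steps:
a(v) = -22 + v
1/(-9*(-251) + a(-82)) = 1/(-9*(-251) + (-22 - 82)) = 1/(2259 - 104) = 1/2155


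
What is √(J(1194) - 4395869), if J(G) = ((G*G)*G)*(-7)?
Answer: I*√11919861557 ≈ 1.0918e+5*I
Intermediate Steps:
J(G) = -7*G³ (J(G) = (G²*G)*(-7) = G³*(-7) = -7*G³)
√(J(1194) - 4395869) = √(-7*1194³ - 4395869) = √(-7*1702209384 - 4395869) = √(-11915465688 - 4395869) = √(-11919861557) = I*√11919861557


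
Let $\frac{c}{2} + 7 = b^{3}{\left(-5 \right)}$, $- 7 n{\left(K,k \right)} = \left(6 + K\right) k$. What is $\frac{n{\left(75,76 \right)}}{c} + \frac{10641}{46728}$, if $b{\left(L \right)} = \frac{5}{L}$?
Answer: $\frac{6017695}{109032} \approx 55.192$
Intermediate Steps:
$n{\left(K,k \right)} = - \frac{k \left(6 + K\right)}{7}$ ($n{\left(K,k \right)} = - \frac{\left(6 + K\right) k}{7} = - \frac{k \left(6 + K\right)}{7}$)
$c = -16$ ($c = -14 + 2 \left(\frac{5}{-5}\right)^{3} = -14 + 2 \left(5 \left(- \frac{1}{5}\right)\right)^{3} = -14 + 2 \left(-1\right)^{3} = -14 + 2 \left(-1\right) = -14 - 2 = -16$)
$\frac{n{\left(75,76 \right)}}{c} + \frac{10641}{46728} = \frac{\left(- \frac{1}{7}\right) 76 \left(6 + 75\right)}{-16} + \frac{10641}{46728} = \left(- \frac{1}{7}\right) 76 \cdot 81 \left(- \frac{1}{16}\right) + 10641 \cdot \frac{1}{46728} = \left(- \frac{6156}{7}\right) \left(- \frac{1}{16}\right) + \frac{3547}{15576} = \frac{1539}{28} + \frac{3547}{15576} = \frac{6017695}{109032}$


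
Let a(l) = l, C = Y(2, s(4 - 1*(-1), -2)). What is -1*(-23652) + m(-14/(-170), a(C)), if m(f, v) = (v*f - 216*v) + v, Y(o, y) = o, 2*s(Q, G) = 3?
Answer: 1973884/85 ≈ 23222.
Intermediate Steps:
s(Q, G) = 3/2 (s(Q, G) = (½)*3 = 3/2)
C = 2
m(f, v) = -215*v + f*v (m(f, v) = (f*v - 216*v) + v = (-216*v + f*v) + v = -215*v + f*v)
-1*(-23652) + m(-14/(-170), a(C)) = -1*(-23652) + 2*(-215 - 14/(-170)) = 23652 + 2*(-215 - 14*(-1/170)) = 23652 + 2*(-215 + 7/85) = 23652 + 2*(-18268/85) = 23652 - 36536/85 = 1973884/85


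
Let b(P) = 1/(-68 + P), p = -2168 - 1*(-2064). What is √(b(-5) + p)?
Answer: I*√554289/73 ≈ 10.199*I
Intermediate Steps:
p = -104 (p = -2168 + 2064 = -104)
√(b(-5) + p) = √(1/(-68 - 5) - 104) = √(1/(-73) - 104) = √(-1/73 - 104) = √(-7593/73) = I*√554289/73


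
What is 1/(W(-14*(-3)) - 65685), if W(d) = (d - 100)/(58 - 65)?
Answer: -7/459737 ≈ -1.5226e-5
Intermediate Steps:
W(d) = 100/7 - d/7 (W(d) = (-100 + d)/(-7) = (-100 + d)*(-1/7) = 100/7 - d/7)
1/(W(-14*(-3)) - 65685) = 1/((100/7 - (-2)*(-3)) - 65685) = 1/((100/7 - 1/7*42) - 65685) = 1/((100/7 - 6) - 65685) = 1/(58/7 - 65685) = 1/(-459737/7) = -7/459737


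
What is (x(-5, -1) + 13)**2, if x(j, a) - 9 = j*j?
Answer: 2209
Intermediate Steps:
x(j, a) = 9 + j**2 (x(j, a) = 9 + j*j = 9 + j**2)
(x(-5, -1) + 13)**2 = ((9 + (-5)**2) + 13)**2 = ((9 + 25) + 13)**2 = (34 + 13)**2 = 47**2 = 2209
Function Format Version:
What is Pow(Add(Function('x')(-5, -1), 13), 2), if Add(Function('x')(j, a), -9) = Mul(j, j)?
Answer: 2209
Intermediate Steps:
Function('x')(j, a) = Add(9, Pow(j, 2)) (Function('x')(j, a) = Add(9, Mul(j, j)) = Add(9, Pow(j, 2)))
Pow(Add(Function('x')(-5, -1), 13), 2) = Pow(Add(Add(9, Pow(-5, 2)), 13), 2) = Pow(Add(Add(9, 25), 13), 2) = Pow(Add(34, 13), 2) = Pow(47, 2) = 2209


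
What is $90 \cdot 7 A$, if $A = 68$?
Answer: $42840$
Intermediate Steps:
$90 \cdot 7 A = 90 \cdot 7 \cdot 68 = 630 \cdot 68 = 42840$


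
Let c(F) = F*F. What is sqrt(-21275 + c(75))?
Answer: 5*I*sqrt(626) ≈ 125.1*I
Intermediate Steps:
c(F) = F**2
sqrt(-21275 + c(75)) = sqrt(-21275 + 75**2) = sqrt(-21275 + 5625) = sqrt(-15650) = 5*I*sqrt(626)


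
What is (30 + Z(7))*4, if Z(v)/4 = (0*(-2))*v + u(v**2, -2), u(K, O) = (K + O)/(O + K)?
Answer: 136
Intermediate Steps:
u(K, O) = 1 (u(K, O) = (K + O)/(K + O) = 1)
Z(v) = 4 (Z(v) = 4*((0*(-2))*v + 1) = 4*(0*v + 1) = 4*(0 + 1) = 4*1 = 4)
(30 + Z(7))*4 = (30 + 4)*4 = 34*4 = 136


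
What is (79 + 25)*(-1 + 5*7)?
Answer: 3536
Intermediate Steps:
(79 + 25)*(-1 + 5*7) = 104*(-1 + 35) = 104*34 = 3536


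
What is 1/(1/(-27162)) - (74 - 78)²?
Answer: -27178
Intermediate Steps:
1/(1/(-27162)) - (74 - 78)² = 1/(-1/27162) - 1*(-4)² = -27162 - 1*16 = -27162 - 16 = -27178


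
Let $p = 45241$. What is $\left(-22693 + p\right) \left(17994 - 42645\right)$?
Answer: $-555830748$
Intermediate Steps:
$\left(-22693 + p\right) \left(17994 - 42645\right) = \left(-22693 + 45241\right) \left(17994 - 42645\right) = 22548 \left(-24651\right) = -555830748$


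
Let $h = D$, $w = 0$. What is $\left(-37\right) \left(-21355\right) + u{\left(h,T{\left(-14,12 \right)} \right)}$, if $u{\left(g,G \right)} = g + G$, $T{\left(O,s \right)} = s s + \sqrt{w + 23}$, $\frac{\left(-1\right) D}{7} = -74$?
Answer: $790797 + \sqrt{23} \approx 7.908 \cdot 10^{5}$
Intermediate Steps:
$D = 518$ ($D = \left(-7\right) \left(-74\right) = 518$)
$h = 518$
$T{\left(O,s \right)} = \sqrt{23} + s^{2}$ ($T{\left(O,s \right)} = s s + \sqrt{0 + 23} = s^{2} + \sqrt{23} = \sqrt{23} + s^{2}$)
$u{\left(g,G \right)} = G + g$
$\left(-37\right) \left(-21355\right) + u{\left(h,T{\left(-14,12 \right)} \right)} = \left(-37\right) \left(-21355\right) + \left(\left(\sqrt{23} + 12^{2}\right) + 518\right) = 790135 + \left(\left(\sqrt{23} + 144\right) + 518\right) = 790135 + \left(\left(144 + \sqrt{23}\right) + 518\right) = 790135 + \left(662 + \sqrt{23}\right) = 790797 + \sqrt{23}$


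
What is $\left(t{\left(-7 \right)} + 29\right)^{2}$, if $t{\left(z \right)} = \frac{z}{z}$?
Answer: $900$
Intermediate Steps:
$t{\left(z \right)} = 1$
$\left(t{\left(-7 \right)} + 29\right)^{2} = \left(1 + 29\right)^{2} = 30^{2} = 900$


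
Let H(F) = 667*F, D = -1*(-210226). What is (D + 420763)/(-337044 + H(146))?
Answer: -630989/239662 ≈ -2.6328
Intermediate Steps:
D = 210226
(D + 420763)/(-337044 + H(146)) = (210226 + 420763)/(-337044 + 667*146) = 630989/(-337044 + 97382) = 630989/(-239662) = 630989*(-1/239662) = -630989/239662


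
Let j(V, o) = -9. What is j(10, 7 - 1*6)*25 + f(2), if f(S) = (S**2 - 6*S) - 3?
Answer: -236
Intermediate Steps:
f(S) = -3 + S**2 - 6*S
j(10, 7 - 1*6)*25 + f(2) = -9*25 + (-3 + 2**2 - 6*2) = -225 + (-3 + 4 - 12) = -225 - 11 = -236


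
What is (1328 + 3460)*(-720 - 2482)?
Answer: -15331176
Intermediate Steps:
(1328 + 3460)*(-720 - 2482) = 4788*(-3202) = -15331176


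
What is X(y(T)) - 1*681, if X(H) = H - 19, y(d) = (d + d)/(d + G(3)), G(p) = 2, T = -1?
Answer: -702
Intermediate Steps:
y(d) = 2*d/(2 + d) (y(d) = (d + d)/(d + 2) = (2*d)/(2 + d) = 2*d/(2 + d))
X(H) = -19 + H
X(y(T)) - 1*681 = (-19 + 2*(-1)/(2 - 1)) - 1*681 = (-19 + 2*(-1)/1) - 681 = (-19 + 2*(-1)*1) - 681 = (-19 - 2) - 681 = -21 - 681 = -702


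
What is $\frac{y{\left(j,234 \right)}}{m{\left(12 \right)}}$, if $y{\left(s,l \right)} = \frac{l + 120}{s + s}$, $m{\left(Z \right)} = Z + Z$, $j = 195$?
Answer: $\frac{59}{1560} \approx 0.037821$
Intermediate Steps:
$m{\left(Z \right)} = 2 Z$
$y{\left(s,l \right)} = \frac{120 + l}{2 s}$
$\frac{y{\left(j,234 \right)}}{m{\left(12 \right)}} = \frac{\frac{1}{2} \cdot \frac{1}{195} \left(120 + 234\right)}{2 \cdot 12} = \frac{\frac{1}{2} \cdot \frac{1}{195} \cdot 354}{24} = \frac{59}{65} \cdot \frac{1}{24} = \frac{59}{1560}$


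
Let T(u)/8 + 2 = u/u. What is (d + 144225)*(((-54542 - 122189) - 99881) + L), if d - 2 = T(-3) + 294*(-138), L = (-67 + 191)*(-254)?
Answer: -31934469876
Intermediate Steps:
T(u) = -8 (T(u) = -16 + 8*(u/u) = -16 + 8*1 = -16 + 8 = -8)
L = -31496 (L = 124*(-254) = -31496)
d = -40578 (d = 2 + (-8 + 294*(-138)) = 2 + (-8 - 40572) = 2 - 40580 = -40578)
(d + 144225)*(((-54542 - 122189) - 99881) + L) = (-40578 + 144225)*(((-54542 - 122189) - 99881) - 31496) = 103647*((-176731 - 99881) - 31496) = 103647*(-276612 - 31496) = 103647*(-308108) = -31934469876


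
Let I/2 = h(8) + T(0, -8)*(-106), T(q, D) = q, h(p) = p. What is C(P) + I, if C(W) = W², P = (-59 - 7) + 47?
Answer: 377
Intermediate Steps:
P = -19 (P = -66 + 47 = -19)
I = 16 (I = 2*(8 + 0*(-106)) = 2*(8 + 0) = 2*8 = 16)
C(P) + I = (-19)² + 16 = 361 + 16 = 377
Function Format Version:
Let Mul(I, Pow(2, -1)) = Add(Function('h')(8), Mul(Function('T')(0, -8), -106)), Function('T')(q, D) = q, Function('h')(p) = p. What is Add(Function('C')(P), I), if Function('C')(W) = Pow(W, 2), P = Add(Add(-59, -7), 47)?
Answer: 377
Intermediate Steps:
P = -19 (P = Add(-66, 47) = -19)
I = 16 (I = Mul(2, Add(8, Mul(0, -106))) = Mul(2, Add(8, 0)) = Mul(2, 8) = 16)
Add(Function('C')(P), I) = Add(Pow(-19, 2), 16) = Add(361, 16) = 377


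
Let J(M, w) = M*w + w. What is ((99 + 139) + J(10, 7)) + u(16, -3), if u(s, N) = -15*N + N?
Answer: 357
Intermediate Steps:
u(s, N) = -14*N
J(M, w) = w + M*w
((99 + 139) + J(10, 7)) + u(16, -3) = ((99 + 139) + 7*(1 + 10)) - 14*(-3) = (238 + 7*11) + 42 = (238 + 77) + 42 = 315 + 42 = 357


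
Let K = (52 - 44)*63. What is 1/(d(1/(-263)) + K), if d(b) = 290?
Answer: 1/794 ≈ 0.0012594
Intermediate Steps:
K = 504 (K = 8*63 = 504)
1/(d(1/(-263)) + K) = 1/(290 + 504) = 1/794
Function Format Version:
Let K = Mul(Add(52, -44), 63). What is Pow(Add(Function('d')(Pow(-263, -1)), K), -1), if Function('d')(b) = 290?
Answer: Rational(1, 794) ≈ 0.0012594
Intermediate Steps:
K = 504 (K = Mul(8, 63) = 504)
Pow(Add(Function('d')(Pow(-263, -1)), K), -1) = Pow(Add(290, 504), -1) = Pow(794, -1) = Rational(1, 794)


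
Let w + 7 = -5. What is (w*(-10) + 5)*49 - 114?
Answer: 6011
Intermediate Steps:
w = -12 (w = -7 - 5 = -12)
(w*(-10) + 5)*49 - 114 = (-12*(-10) + 5)*49 - 114 = (120 + 5)*49 - 114 = 125*49 - 114 = 6125 - 114 = 6011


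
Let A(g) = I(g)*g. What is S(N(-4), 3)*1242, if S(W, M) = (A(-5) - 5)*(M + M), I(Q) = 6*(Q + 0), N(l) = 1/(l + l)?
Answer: 1080540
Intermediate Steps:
N(l) = 1/(2*l)
I(Q) = 6*Q
A(g) = 6*g² (A(g) = (6*g)*g = 6*g²)
S(W, M) = 290*M (S(W, M) = (6*(-5)² - 5)*(M + M) = (6*25 - 5)*(2*M) = (150 - 5)*(2*M) = 145*(2*M) = 290*M)
S(N(-4), 3)*1242 = (290*3)*1242 = 870*1242 = 1080540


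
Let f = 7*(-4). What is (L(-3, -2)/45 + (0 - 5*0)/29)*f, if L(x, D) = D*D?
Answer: -112/45 ≈ -2.4889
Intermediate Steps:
L(x, D) = D**2
f = -28
(L(-3, -2)/45 + (0 - 5*0)/29)*f = ((-2)**2/45 + (0 - 5*0)/29)*(-28) = (4*(1/45) + (0 + 0)*(1/29))*(-28) = (4/45 + 0*(1/29))*(-28) = (4/45 + 0)*(-28) = (4/45)*(-28) = -112/45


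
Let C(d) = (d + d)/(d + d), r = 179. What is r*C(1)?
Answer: 179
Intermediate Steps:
C(d) = 1 (C(d) = (2*d)/((2*d)) = (2*d)*(1/(2*d)) = 1)
r*C(1) = 179*1 = 179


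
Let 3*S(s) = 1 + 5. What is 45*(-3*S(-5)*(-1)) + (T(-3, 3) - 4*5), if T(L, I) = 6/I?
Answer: 252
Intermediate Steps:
S(s) = 2 (S(s) = (1 + 5)/3 = (⅓)*6 = 2)
45*(-3*S(-5)*(-1)) + (T(-3, 3) - 4*5) = 45*(-3*2*(-1)) + (6/3 - 4*5) = 45*(-6*(-1)) + (6*(⅓) - 20) = 45*6 + (2 - 20) = 270 - 18 = 252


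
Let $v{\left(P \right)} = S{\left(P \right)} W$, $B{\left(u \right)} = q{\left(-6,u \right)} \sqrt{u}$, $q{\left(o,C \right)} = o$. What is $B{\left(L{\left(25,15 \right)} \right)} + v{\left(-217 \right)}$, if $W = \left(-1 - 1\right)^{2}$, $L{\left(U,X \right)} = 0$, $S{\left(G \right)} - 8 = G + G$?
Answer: $-1704$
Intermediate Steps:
$S{\left(G \right)} = 8 + 2 G$ ($S{\left(G \right)} = 8 + \left(G + G\right) = 8 + 2 G$)
$B{\left(u \right)} = - 6 \sqrt{u}$
$W = 4$ ($W = \left(-2\right)^{2} = 4$)
$v{\left(P \right)} = 32 + 8 P$ ($v{\left(P \right)} = \left(8 + 2 P\right) 4 = 32 + 8 P$)
$B{\left(L{\left(25,15 \right)} \right)} + v{\left(-217 \right)} = - 6 \sqrt{0} + \left(32 + 8 \left(-217\right)\right) = \left(-6\right) 0 + \left(32 - 1736\right) = 0 - 1704 = -1704$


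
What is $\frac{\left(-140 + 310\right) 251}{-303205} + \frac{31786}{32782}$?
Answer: $\frac{823886619}{993966631} \approx 0.82889$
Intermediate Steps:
$\frac{\left(-140 + 310\right) 251}{-303205} + \frac{31786}{32782} = 170 \cdot 251 \left(- \frac{1}{303205}\right) + 31786 \cdot \frac{1}{32782} = 42670 \left(- \frac{1}{303205}\right) + \frac{15893}{16391} = - \frac{8534}{60641} + \frac{15893}{16391} = \frac{823886619}{993966631}$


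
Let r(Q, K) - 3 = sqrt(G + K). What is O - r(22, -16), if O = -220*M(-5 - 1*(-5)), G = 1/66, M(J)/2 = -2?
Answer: 877 - I*sqrt(69630)/66 ≈ 877.0 - 3.9981*I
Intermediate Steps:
M(J) = -4 (M(J) = 2*(-2) = -4)
G = 1/66 ≈ 0.015152
O = 880 (O = -220*(-4) = 880)
r(Q, K) = 3 + sqrt(1/66 + K)
O - r(22, -16) = 880 - (3 + sqrt(66 + 4356*(-16))/66) = 880 - (3 + sqrt(66 - 69696)/66) = 880 - (3 + sqrt(-69630)/66) = 880 - (3 + (I*sqrt(69630))/66) = 880 - (3 + I*sqrt(69630)/66) = 880 + (-3 - I*sqrt(69630)/66) = 877 - I*sqrt(69630)/66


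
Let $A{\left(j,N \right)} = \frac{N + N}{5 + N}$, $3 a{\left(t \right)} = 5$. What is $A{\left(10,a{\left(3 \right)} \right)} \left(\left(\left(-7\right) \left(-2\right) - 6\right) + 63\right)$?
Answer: $\frac{71}{2} \approx 35.5$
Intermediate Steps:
$a{\left(t \right)} = \frac{5}{3}$ ($a{\left(t \right)} = \frac{1}{3} \cdot 5 = \frac{5}{3}$)
$A{\left(j,N \right)} = \frac{2 N}{5 + N}$
$A{\left(10,a{\left(3 \right)} \right)} \left(\left(\left(-7\right) \left(-2\right) - 6\right) + 63\right) = 2 \cdot \frac{5}{3} \frac{1}{5 + \frac{5}{3}} \left(\left(\left(-7\right) \left(-2\right) - 6\right) + 63\right) = 2 \cdot \frac{5}{3} \frac{1}{\frac{20}{3}} \left(\left(14 - 6\right) + 63\right) = 2 \cdot \frac{5}{3} \cdot \frac{3}{20} \left(8 + 63\right) = \frac{1}{2} \cdot 71 = \frac{71}{2}$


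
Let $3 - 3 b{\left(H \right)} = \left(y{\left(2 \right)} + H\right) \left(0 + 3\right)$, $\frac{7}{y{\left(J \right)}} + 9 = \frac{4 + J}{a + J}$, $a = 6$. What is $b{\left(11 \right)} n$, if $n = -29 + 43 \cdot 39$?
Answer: $- \frac{497696}{33} \approx -15082.0$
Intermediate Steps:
$y{\left(J \right)} = \frac{7}{-9 + \frac{4 + J}{6 + J}}$
$n = 1648$ ($n = -29 + 1677 = 1648$)
$b{\left(H \right)} = \frac{61}{33} - H$ ($b{\left(H \right)} = 1 - \frac{\left(\frac{7 \left(-6 - 2\right)}{2 \left(25 + 4 \cdot 2\right)} + H\right) \left(0 + 3\right)}{3} = 1 - \frac{\left(\frac{7 \left(-6 - 2\right)}{2 \left(25 + 8\right)} + H\right) 3}{3} = 1 - \frac{\left(\frac{7}{2} \cdot \frac{1}{33} \left(-8\right) + H\right) 3}{3} = 1 - \frac{\left(- \frac{28}{33} + H\right) 3}{3} = 1 - \frac{- \frac{28}{11} + 3 H}{3} = 1 - \left(- \frac{28}{33} + H\right) = \frac{61}{33} - H$)
$b{\left(11 \right)} n = \left(\frac{61}{33} - 11\right) 1648 = \left(- \frac{302}{33}\right) 1648 = - \frac{497696}{33}$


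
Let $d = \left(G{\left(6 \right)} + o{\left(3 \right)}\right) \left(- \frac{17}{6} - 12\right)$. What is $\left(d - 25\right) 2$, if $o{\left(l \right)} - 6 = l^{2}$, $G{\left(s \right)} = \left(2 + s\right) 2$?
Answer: $- \frac{2909}{3} \approx -969.67$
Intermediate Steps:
$G{\left(s \right)} = 4 + 2 s$
$o{\left(l \right)} = 6 + l^{2}$
$d = - \frac{2759}{6}$ ($d = \left(\left(4 + 2 \cdot 6\right) + \left(6 + 3^{2}\right)\right) \left(- \frac{17}{6} - 12\right) = \left(\left(4 + 12\right) + \left(6 + 9\right)\right) \left(\left(-17\right) \frac{1}{6} - 12\right) = \left(16 + 15\right) \left(- \frac{17}{6} - 12\right) = 31 \left(- \frac{89}{6}\right) = - \frac{2759}{6} \approx -459.83$)
$\left(d - 25\right) 2 = \left(- \frac{2759}{6} - 25\right) 2 = \left(- \frac{2909}{6}\right) 2 = - \frac{2909}{3}$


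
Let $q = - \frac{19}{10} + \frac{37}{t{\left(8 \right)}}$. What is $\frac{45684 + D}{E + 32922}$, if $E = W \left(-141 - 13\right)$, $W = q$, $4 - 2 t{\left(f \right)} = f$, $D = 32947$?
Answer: $\frac{393155}{180318} \approx 2.1803$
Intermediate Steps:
$t{\left(f \right)} = 2 - \frac{f}{2}$
$q = - \frac{102}{5}$ ($q = - \frac{19}{10} + \frac{37}{2 - 4} = \left(-19\right) \frac{1}{10} + \frac{37}{2 - 4} = - \frac{19}{10} + \frac{37}{-2} = - \frac{19}{10} + 37 \left(- \frac{1}{2}\right) = - \frac{19}{10} - \frac{37}{2} = - \frac{102}{5} \approx -20.4$)
$W = - \frac{102}{5} \approx -20.4$
$E = \frac{15708}{5}$ ($E = - \frac{102 \left(-141 - 13\right)}{5} = \left(- \frac{102}{5}\right) \left(-154\right) = \frac{15708}{5} \approx 3141.6$)
$\frac{45684 + D}{E + 32922} = \frac{45684 + 32947}{\frac{15708}{5} + 32922} = \frac{78631}{\frac{180318}{5}} = 78631 \cdot \frac{5}{180318} = \frac{393155}{180318}$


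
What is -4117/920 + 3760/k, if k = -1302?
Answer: -191729/26040 ≈ -7.3629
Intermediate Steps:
-4117/920 + 3760/k = -4117/920 + 3760/(-1302) = -4117*1/920 + 3760*(-1/1302) = -179/40 - 1880/651 = -191729/26040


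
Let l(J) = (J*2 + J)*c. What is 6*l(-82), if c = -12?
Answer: 17712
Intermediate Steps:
l(J) = -36*J (l(J) = (J*2 + J)*(-12) = (2*J + J)*(-12) = (3*J)*(-12) = -36*J)
6*l(-82) = 6*(-36*(-82)) = 6*2952 = 17712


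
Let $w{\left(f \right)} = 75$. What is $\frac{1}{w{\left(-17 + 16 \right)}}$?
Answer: $\frac{1}{75} \approx 0.013333$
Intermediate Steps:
$\frac{1}{w{\left(-17 + 16 \right)}} = \frac{1}{75}$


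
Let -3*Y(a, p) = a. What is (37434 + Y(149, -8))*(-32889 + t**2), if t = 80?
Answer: -2970820817/3 ≈ -9.9027e+8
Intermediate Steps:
Y(a, p) = -a/3
(37434 + Y(149, -8))*(-32889 + t**2) = (37434 - 1/3*149)*(-32889 + 80**2) = (37434 - 149/3)*(-32889 + 6400) = (112153/3)*(-26489) = -2970820817/3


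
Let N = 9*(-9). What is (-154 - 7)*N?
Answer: 13041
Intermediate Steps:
N = -81
(-154 - 7)*N = (-154 - 7)*(-81) = -161*(-81) = 13041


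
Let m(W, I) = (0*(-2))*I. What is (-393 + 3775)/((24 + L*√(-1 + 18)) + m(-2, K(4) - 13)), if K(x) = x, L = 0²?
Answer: 1691/12 ≈ 140.92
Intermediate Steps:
L = 0
m(W, I) = 0 (m(W, I) = 0*I = 0)
(-393 + 3775)/((24 + L*√(-1 + 18)) + m(-2, K(4) - 13)) = (-393 + 3775)/((24 + 0*√(-1 + 18)) + 0) = 3382/((24 + 0*√17) + 0) = 3382/((24 + 0) + 0) = 3382/(24 + 0) = 3382/24 = 3382*(1/24) = 1691/12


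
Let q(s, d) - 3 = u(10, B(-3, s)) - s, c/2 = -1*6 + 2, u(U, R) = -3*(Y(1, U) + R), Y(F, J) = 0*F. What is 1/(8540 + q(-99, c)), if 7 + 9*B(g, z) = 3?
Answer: 3/25930 ≈ 0.00011570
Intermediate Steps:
B(g, z) = -4/9 (B(g, z) = -7/9 + (⅑)*3 = -7/9 + ⅓ = -4/9)
Y(F, J) = 0
u(U, R) = -3*R (u(U, R) = -3*(0 + R) = -3*R)
c = -8 (c = 2*(-1*6 + 2) = 2*(-6 + 2) = 2*(-4) = -8)
q(s, d) = 13/3 - s (q(s, d) = 3 + (-3*(-4/9) - s) = 3 + (4/3 - s) = 13/3 - s)
1/(8540 + q(-99, c)) = 1/(8540 + (13/3 - 1*(-99))) = 1/(8540 + (13/3 + 99)) = 1/(8540 + 310/3) = 1/(25930/3) = 3/25930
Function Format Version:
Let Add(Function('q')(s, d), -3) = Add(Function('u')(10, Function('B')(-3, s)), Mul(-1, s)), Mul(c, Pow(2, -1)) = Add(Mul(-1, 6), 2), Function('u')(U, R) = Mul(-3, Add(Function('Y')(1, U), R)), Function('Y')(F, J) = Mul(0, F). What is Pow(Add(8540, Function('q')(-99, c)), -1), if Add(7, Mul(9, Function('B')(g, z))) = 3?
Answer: Rational(3, 25930) ≈ 0.00011570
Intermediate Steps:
Function('B')(g, z) = Rational(-4, 9) (Function('B')(g, z) = Add(Rational(-7, 9), Mul(Rational(1, 9), 3)) = Add(Rational(-7, 9), Rational(1, 3)) = Rational(-4, 9))
Function('Y')(F, J) = 0
Function('u')(U, R) = Mul(-3, R) (Function('u')(U, R) = Mul(-3, Add(0, R)) = Mul(-3, R))
c = -8 (c = Mul(2, Add(Mul(-1, 6), 2)) = Mul(2, Add(-6, 2)) = Mul(2, -4) = -8)
Function('q')(s, d) = Add(Rational(13, 3), Mul(-1, s)) (Function('q')(s, d) = Add(3, Add(Mul(-3, Rational(-4, 9)), Mul(-1, s))) = Add(3, Add(Rational(4, 3), Mul(-1, s))) = Add(Rational(13, 3), Mul(-1, s)))
Pow(Add(8540, Function('q')(-99, c)), -1) = Pow(Add(8540, Add(Rational(13, 3), Mul(-1, -99))), -1) = Pow(Add(8540, Add(Rational(13, 3), 99)), -1) = Pow(Add(8540, Rational(310, 3)), -1) = Pow(Rational(25930, 3), -1) = Rational(3, 25930)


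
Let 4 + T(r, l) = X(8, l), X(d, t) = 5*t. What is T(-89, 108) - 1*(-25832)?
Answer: 26368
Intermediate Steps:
T(r, l) = -4 + 5*l
T(-89, 108) - 1*(-25832) = (-4 + 5*108) - 1*(-25832) = (-4 + 540) + 25832 = 536 + 25832 = 26368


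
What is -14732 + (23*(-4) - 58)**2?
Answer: 7768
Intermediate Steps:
-14732 + (23*(-4) - 58)**2 = -14732 + (-92 - 58)**2 = -14732 + (-150)**2 = -14732 + 22500 = 7768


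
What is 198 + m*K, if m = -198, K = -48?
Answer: 9702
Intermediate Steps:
198 + m*K = 198 - 198*(-48) = 198 + 9504 = 9702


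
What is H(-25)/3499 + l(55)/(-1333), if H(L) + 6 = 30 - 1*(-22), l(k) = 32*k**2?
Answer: -338641882/4664167 ≈ -72.605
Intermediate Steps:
H(L) = 46 (H(L) = -6 + (30 - 1*(-22)) = -6 + (30 + 22) = -6 + 52 = 46)
H(-25)/3499 + l(55)/(-1333) = 46/3499 + (32*55**2)/(-1333) = 46*(1/3499) + (32*3025)*(-1/1333) = 46/3499 + 96800*(-1/1333) = 46/3499 - 96800/1333 = -338641882/4664167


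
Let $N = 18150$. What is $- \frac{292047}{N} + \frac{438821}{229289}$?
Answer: $- \frac{19666187811}{1387198450} \approx -14.177$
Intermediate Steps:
$- \frac{292047}{N} + \frac{438821}{229289} = - \frac{292047}{18150} + \frac{438821}{229289} = \left(-292047\right) \frac{1}{18150} + 438821 \cdot \frac{1}{229289} = - \frac{97349}{6050} + \frac{438821}{229289} = - \frac{19666187811}{1387198450}$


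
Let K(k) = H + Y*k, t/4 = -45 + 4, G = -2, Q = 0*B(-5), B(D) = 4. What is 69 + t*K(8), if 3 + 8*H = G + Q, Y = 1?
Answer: -2281/2 ≈ -1140.5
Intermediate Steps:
Q = 0 (Q = 0*4 = 0)
t = -164 (t = 4*(-45 + 4) = 4*(-41) = -164)
H = -5/8 (H = -3/8 + (-2 + 0)/8 = -3/8 + (⅛)*(-2) = -3/8 - ¼ = -5/8 ≈ -0.62500)
K(k) = -5/8 + k (K(k) = -5/8 + 1*k = -5/8 + k)
69 + t*K(8) = 69 - 164*(-5/8 + 8) = 69 - 164*59/8 = 69 - 2419/2 = -2281/2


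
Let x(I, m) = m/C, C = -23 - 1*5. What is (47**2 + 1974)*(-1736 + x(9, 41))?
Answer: -203498767/28 ≈ -7.2678e+6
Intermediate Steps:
C = -28 (C = -23 - 5 = -28)
x(I, m) = -m/28 (x(I, m) = m/(-28) = m*(-1/28) = -m/28)
(47**2 + 1974)*(-1736 + x(9, 41)) = (47**2 + 1974)*(-1736 - 1/28*41) = (2209 + 1974)*(-1736 - 41/28) = 4183*(-48649/28) = -203498767/28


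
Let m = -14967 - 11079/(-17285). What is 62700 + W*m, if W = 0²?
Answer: 62700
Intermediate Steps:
W = 0
m = -258693516/17285 (m = -14967 - 11079*(-1)/17285 = -14967 - 1*(-11079/17285) = -14967 + 11079/17285 = -258693516/17285 ≈ -14966.)
62700 + W*m = 62700 + 0*(-258693516/17285) = 62700 + 0 = 62700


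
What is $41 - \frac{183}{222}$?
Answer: $\frac{2973}{74} \approx 40.176$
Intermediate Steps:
$41 - \frac{183}{222} = 41 - \frac{61}{74} = \frac{2973}{74}$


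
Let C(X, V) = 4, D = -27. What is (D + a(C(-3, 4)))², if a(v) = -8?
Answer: 1225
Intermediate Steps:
(D + a(C(-3, 4)))² = (-27 - 8)² = (-35)² = 1225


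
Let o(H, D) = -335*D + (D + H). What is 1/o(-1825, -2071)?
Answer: 1/689889 ≈ 1.4495e-6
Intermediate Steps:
o(H, D) = H - 334*D
1/o(-1825, -2071) = 1/(-1825 - 334*(-2071)) = 1/(-1825 + 691714) = 1/689889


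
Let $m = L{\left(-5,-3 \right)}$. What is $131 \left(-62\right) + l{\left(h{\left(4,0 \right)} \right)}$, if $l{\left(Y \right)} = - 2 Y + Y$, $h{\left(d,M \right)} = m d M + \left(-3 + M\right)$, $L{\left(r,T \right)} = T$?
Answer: $-8119$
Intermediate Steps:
$m = -3$
$h{\left(d,M \right)} = -3 + M - 3 M d$ ($h{\left(d,M \right)} = - 3 d M + \left(-3 + M\right) = - 3 M d + \left(-3 + M\right) = -3 + M - 3 M d$)
$l{\left(Y \right)} = - Y$
$131 \left(-62\right) + l{\left(h{\left(4,0 \right)} \right)} = 131 \left(-62\right) - \left(-3 + 0 - 0 \cdot 4\right) = -8122 - \left(-3 + 0 + 0\right) = -8122 - -3 = -8122 + 3 = -8119$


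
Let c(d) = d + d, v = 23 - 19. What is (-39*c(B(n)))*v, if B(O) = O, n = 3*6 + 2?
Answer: -6240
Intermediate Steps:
v = 4
n = 20 (n = 18 + 2 = 20)
c(d) = 2*d
(-39*c(B(n)))*v = -78*20*4 = -39*40*4 = -1560*4 = -6240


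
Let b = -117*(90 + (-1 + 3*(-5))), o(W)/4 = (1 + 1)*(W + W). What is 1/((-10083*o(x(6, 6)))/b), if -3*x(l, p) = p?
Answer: -1443/53776 ≈ -0.026834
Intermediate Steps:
x(l, p) = -p/3
o(W) = 16*W (o(W) = 4*((1 + 1)*(W + W)) = 4*(2*(2*W)) = 4*(4*W) = 16*W)
b = -8658 (b = -117*(90 + (-1 - 15)) = -117*(90 - 16) = -117*74 = -8658)
1/((-10083*o(x(6, 6)))/b) = 1/(-161328*(-⅓*6)/(-8658)) = 1/(-161328*(-2)*(-1/8658)) = 1/(-10083*(-32)*(-1/8658)) = 1/(322656*(-1/8658)) = 1/(-53776/1443) = -1443/53776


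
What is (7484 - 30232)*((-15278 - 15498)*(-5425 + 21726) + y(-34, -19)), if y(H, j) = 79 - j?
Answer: 11412204765544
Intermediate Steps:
(7484 - 30232)*((-15278 - 15498)*(-5425 + 21726) + y(-34, -19)) = (7484 - 30232)*((-15278 - 15498)*(-5425 + 21726) + (79 - 1*(-19))) = -22748*(-30776*16301 + (79 + 19)) = -22748*(-501679576 + 98) = -22748*(-501679478) = 11412204765544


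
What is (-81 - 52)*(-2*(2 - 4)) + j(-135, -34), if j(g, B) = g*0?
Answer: -532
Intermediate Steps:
j(g, B) = 0
(-81 - 52)*(-2*(2 - 4)) + j(-135, -34) = (-81 - 52)*(-2*(2 - 4)) + 0 = -(-266)*(-2) + 0 = -133*4 + 0 = -532 + 0 = -532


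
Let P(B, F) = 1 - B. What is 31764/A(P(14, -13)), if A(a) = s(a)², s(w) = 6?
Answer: 2647/3 ≈ 882.33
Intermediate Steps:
A(a) = 36 (A(a) = 6² = 36)
31764/A(P(14, -13)) = 31764/36 = 31764*(1/36) = 2647/3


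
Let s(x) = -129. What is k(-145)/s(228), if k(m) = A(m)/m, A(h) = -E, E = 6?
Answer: -2/6235 ≈ -0.00032077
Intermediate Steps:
A(h) = -6 (A(h) = -1*6 = -6)
k(m) = -6/m
k(-145)/s(228) = -6/(-145)/(-129) = -6*(-1/145)*(-1/129) = (6/145)*(-1/129) = -2/6235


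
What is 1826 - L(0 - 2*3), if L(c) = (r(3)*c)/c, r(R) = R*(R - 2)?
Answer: 1823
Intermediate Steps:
r(R) = R*(-2 + R)
L(c) = 3 (L(c) = ((3*(-2 + 3))*c)/c = ((3*1)*c)/c = (3*c)/c = 3)
1826 - L(0 - 2*3) = 1826 - 1*3 = 1826 - 3 = 1823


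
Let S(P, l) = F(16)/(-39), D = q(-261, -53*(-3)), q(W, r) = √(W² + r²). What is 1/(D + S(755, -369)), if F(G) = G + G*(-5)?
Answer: -1248/71030173 + 4563*√10378/142060346 ≈ 0.0032546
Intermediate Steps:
F(G) = -4*G (F(G) = G - 5*G = -4*G)
D = 3*√10378 (D = √((-261)² + (-53*(-3))²) = √(68121 + 159²) = √(68121 + 25281) = √93402 = 3*√10378 ≈ 305.62)
S(P, l) = 64/39 (S(P, l) = -4*16/(-39) = -64*(-1/39) = 64/39)
1/(D + S(755, -369)) = 1/(3*√10378 + 64/39) = 1/(64/39 + 3*√10378)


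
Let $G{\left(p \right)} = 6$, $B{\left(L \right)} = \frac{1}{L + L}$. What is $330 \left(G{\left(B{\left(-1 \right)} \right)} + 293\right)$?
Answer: $98670$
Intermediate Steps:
$B{\left(L \right)} = \frac{1}{2 L}$
$330 \left(G{\left(B{\left(-1 \right)} \right)} + 293\right) = 330 \left(6 + 293\right) = 330 \cdot 299 = 98670$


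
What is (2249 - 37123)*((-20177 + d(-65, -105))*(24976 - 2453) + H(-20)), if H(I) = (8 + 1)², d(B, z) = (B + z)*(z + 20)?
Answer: 4498367268360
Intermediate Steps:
d(B, z) = (20 + z)*(B + z) (d(B, z) = (B + z)*(20 + z) = (20 + z)*(B + z))
H(I) = 81 (H(I) = 9² = 81)
(2249 - 37123)*((-20177 + d(-65, -105))*(24976 - 2453) + H(-20)) = (2249 - 37123)*((-20177 + ((-105)² + 20*(-65) + 20*(-105) - 65*(-105)))*(24976 - 2453) + 81) = -34874*((-20177 + (11025 - 1300 - 2100 + 6825))*22523 + 81) = -34874*((-20177 + 14450)*22523 + 81) = -34874*(-5727*22523 + 81) = -34874*(-128989221 + 81) = -34874*(-128989140) = 4498367268360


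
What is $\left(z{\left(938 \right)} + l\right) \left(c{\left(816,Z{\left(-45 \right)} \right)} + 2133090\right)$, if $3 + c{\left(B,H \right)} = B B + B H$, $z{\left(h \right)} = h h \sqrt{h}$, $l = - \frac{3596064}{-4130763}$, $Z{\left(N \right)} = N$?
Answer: $\frac{3311043563424}{1376921} + 2430325333212 \sqrt{938} \approx 7.4433 \cdot 10^{13}$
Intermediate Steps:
$l = \frac{1198688}{1376921}$ ($l = \left(-3596064\right) \left(- \frac{1}{4130763}\right) = \frac{1198688}{1376921} \approx 0.87056$)
$z{\left(h \right)} = h^{\frac{5}{2}}$ ($z{\left(h \right)} = h^{2} \sqrt{h} = h^{\frac{5}{2}}$)
$c{\left(B,H \right)} = -3 + B^{2} + B H$ ($c{\left(B,H \right)} = -3 + \left(B B + B H\right) = -3 + \left(B^{2} + B H\right) = -3 + B^{2} + B H$)
$\left(z{\left(938 \right)} + l\right) \left(c{\left(816,Z{\left(-45 \right)} \right)} + 2133090\right) = \left(938^{\frac{5}{2}} + \frac{1198688}{1376921}\right) \left(\left(-3 + 816^{2} + 816 \left(-45\right)\right) + 2133090\right) = \left(879844 \sqrt{938} + \frac{1198688}{1376921}\right) \left(\left(-3 + 665856 - 36720\right) + 2133090\right) = \left(\frac{1198688}{1376921} + 879844 \sqrt{938}\right) \left(629133 + 2133090\right) = \left(\frac{1198688}{1376921} + 879844 \sqrt{938}\right) 2762223 = \frac{3311043563424}{1376921} + 2430325333212 \sqrt{938}$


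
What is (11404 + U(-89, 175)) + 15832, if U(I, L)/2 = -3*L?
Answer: 26186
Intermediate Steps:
U(I, L) = -6*L (U(I, L) = 2*(-3*L) = -6*L)
(11404 + U(-89, 175)) + 15832 = (11404 - 6*175) + 15832 = (11404 - 1050) + 15832 = 10354 + 15832 = 26186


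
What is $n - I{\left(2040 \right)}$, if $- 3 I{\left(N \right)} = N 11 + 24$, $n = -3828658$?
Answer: $-3821170$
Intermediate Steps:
$I{\left(N \right)} = -8 - \frac{11 N}{3}$ ($I{\left(N \right)} = - \frac{N 11 + 24}{3} = - \frac{11 N + 24}{3} = - \frac{24 + 11 N}{3} = -8 - \frac{11 N}{3}$)
$n - I{\left(2040 \right)} = -3828658 - \left(-8 - 7480\right) = -3828658 - -7488 = -3828658 + 7488 = -3821170$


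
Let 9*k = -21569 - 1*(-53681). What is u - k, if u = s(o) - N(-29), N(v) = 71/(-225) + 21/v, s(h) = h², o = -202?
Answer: 242971684/6525 ≈ 37237.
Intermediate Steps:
N(v) = -71/225 + 21/v (N(v) = 71*(-1/225) + 21/v = -71/225 + 21/v)
u = 266252884/6525 (u = (-202)² - (-71/225 + 21/(-29)) = 40804 - (-71/225 + 21*(-1/29)) = 40804 - (-71/225 - 21/29) = 40804 - 1*(-6784/6525) = 40804 + 6784/6525 = 266252884/6525 ≈ 40805.)
k = 3568 (k = (-21569 - 1*(-53681))/9 = (-21569 + 53681)/9 = (⅑)*32112 = 3568)
u - k = 266252884/6525 - 1*3568 = 266252884/6525 - 3568 = 242971684/6525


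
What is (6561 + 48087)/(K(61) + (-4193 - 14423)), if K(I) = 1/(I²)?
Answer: -267912/91265 ≈ -2.9355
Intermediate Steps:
K(I) = I⁻²
(6561 + 48087)/(K(61) + (-4193 - 14423)) = (6561 + 48087)/(61⁻² + (-4193 - 14423)) = 54648/(1/3721 - 18616) = 54648/(-69270135/3721) = 54648*(-3721/69270135) = -267912/91265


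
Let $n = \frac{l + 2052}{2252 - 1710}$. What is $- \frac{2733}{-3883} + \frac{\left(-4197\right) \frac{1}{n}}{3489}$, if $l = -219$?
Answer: $\frac{2881836193}{8277697857} \approx 0.34814$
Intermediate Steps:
$n = \frac{1833}{542}$ ($n = \frac{-219 + 2052}{2252 - 1710} = \frac{1833}{542} \approx 3.3819$)
$- \frac{2733}{-3883} + \frac{\left(-4197\right) \frac{1}{n}}{3489} = - \frac{2733}{-3883} + \frac{\left(-4197\right) \frac{1}{\frac{1833}{542}}}{3489} = \left(-2733\right) \left(- \frac{1}{3883}\right) + \left(-4197\right) \frac{542}{1833} \cdot \frac{1}{3489} = \frac{2733}{3883} - \frac{758258}{2131779} = \frac{2881836193}{8277697857}$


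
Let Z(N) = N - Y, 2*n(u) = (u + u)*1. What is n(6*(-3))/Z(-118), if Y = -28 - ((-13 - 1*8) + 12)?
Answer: 2/11 ≈ 0.18182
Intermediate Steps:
Y = -19 (Y = -28 - ((-13 - 8) + 12) = -28 - (-21 + 12) = -28 - 1*(-9) = -28 + 9 = -19)
n(u) = u (n(u) = ((u + u)*1)/2 = ((2*u)*1)/2 = (2*u)/2 = u)
Z(N) = 19 + N (Z(N) = N - 1*(-19) = N + 19 = 19 + N)
n(6*(-3))/Z(-118) = (6*(-3))/(19 - 118) = -18/(-99) = -18*(-1/99) = 2/11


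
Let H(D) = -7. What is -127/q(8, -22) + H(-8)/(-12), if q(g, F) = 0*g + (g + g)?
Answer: -353/48 ≈ -7.3542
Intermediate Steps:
q(g, F) = 2*g (q(g, F) = 0 + 2*g = 2*g)
-127/q(8, -22) + H(-8)/(-12) = -127/(2*8) - 7/(-12) = -127/16 - 7*(-1/12) = -127*1/16 + 7/12 = -127/16 + 7/12 = -353/48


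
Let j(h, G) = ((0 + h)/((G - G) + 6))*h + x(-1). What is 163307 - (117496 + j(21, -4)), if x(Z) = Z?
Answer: 91477/2 ≈ 45739.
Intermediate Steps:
j(h, G) = -1 + h²/6 (j(h, G) = ((0 + h)/((G - G) + 6))*h - 1 = (h/(0 + 6))*h - 1 = (h/6)*h - 1 = h²/6 - 1 = -1 + h²/6)
163307 - (117496 + j(21, -4)) = 163307 - (117496 + (-1 + (⅙)*21²)) = 163307 - (117496 + (-1 + (⅙)*441)) = 163307 - (117496 + (-1 + 147/2)) = 163307 - (117496 + 145/2) = 163307 - 1*235137/2 = 163307 - 235137/2 = 91477/2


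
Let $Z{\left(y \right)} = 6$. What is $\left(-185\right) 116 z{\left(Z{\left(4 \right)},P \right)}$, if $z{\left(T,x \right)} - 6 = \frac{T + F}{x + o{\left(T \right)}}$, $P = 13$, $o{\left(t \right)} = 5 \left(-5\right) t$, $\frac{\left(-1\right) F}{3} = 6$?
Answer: $- \frac{17897640}{137} \approx -1.3064 \cdot 10^{5}$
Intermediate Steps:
$F = -18$ ($F = \left(-3\right) 6 = -18$)
$o{\left(t \right)} = - 25 t$
$z{\left(T,x \right)} = 6 + \frac{-18 + T}{x - 25 T}$ ($z{\left(T,x \right)} = 6 + \frac{T - 18}{x - 25 T} = 6 + \frac{-18 + T}{x - 25 T}$)
$\left(-185\right) 116 z{\left(Z{\left(4 \right)},P \right)} = \left(-185\right) 116 \frac{18 - 78 + 149 \cdot 6}{\left(-1\right) 13 + 25 \cdot 6} = - 21460 \frac{18 - 78 + 894}{-13 + 150} = - 21460 \cdot \frac{1}{137} \cdot 834 = \left(-21460\right) \frac{834}{137} = - \frac{17897640}{137}$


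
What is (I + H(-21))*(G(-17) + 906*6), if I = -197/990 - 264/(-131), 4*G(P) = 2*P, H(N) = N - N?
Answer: 511385563/51876 ≈ 9857.8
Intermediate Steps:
H(N) = 0
G(P) = P/2 (G(P) = (2*P)/4 = P/2)
I = 235553/129690 (I = -197*1/990 - 264*(-1/131) = -197/990 + 264/131 = 235553/129690 ≈ 1.8163)
(I + H(-21))*(G(-17) + 906*6) = (235553/129690 + 0)*((½)*(-17) + 906*6) = 235553*(-17/2 + 5436)/129690 = (235553/129690)*(10855/2) = 511385563/51876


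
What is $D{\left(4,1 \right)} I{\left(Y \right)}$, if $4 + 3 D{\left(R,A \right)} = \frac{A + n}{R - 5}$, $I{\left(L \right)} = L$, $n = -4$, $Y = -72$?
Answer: $24$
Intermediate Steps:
$D{\left(R,A \right)} = - \frac{4}{3} + \frac{-4 + A}{3 \left(-5 + R\right)}$ ($D{\left(R,A \right)} = - \frac{4}{3} + \frac{\left(A - 4\right) \frac{1}{R - 5}}{3} = - \frac{4}{3} + \frac{\left(-4 + A\right) \frac{1}{-5 + R}}{3} = - \frac{4}{3} + \frac{\frac{1}{-5 + R} \left(-4 + A\right)}{3} = - \frac{4}{3} + \frac{-4 + A}{3 \left(-5 + R\right)}$)
$D{\left(4,1 \right)} I{\left(Y \right)} = \frac{16 + 1 - 16}{3 \left(-5 + 4\right)} \left(-72\right) = \frac{16 + 1 - 16}{3 \left(-1\right)} \left(-72\right) = \frac{1}{3} \left(-1\right) 1 \left(-72\right) = \left(- \frac{1}{3}\right) \left(-72\right) = 24$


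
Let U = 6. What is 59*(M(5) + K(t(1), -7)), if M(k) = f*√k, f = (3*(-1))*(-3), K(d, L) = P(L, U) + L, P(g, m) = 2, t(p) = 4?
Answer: -295 + 531*√5 ≈ 892.35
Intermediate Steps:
K(d, L) = 2 + L
f = 9 (f = -3*(-3) = 9)
M(k) = 9*√k
59*(M(5) + K(t(1), -7)) = 59*(9*√5 + (2 - 7)) = 59*(9*√5 - 5) = 59*(-5 + 9*√5) = -295 + 531*√5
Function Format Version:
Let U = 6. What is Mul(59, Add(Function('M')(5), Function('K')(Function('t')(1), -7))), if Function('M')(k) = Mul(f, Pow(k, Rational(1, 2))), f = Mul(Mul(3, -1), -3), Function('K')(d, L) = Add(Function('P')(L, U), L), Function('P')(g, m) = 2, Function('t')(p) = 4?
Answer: Add(-295, Mul(531, Pow(5, Rational(1, 2)))) ≈ 892.35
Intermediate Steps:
Function('K')(d, L) = Add(2, L)
f = 9 (f = Mul(-3, -3) = 9)
Function('M')(k) = Mul(9, Pow(k, Rational(1, 2)))
Mul(59, Add(Function('M')(5), Function('K')(Function('t')(1), -7))) = Mul(59, Add(Mul(9, Pow(5, Rational(1, 2))), Add(2, -7))) = Mul(59, Add(Mul(9, Pow(5, Rational(1, 2))), -5)) = Mul(59, Add(-5, Mul(9, Pow(5, Rational(1, 2))))) = Add(-295, Mul(531, Pow(5, Rational(1, 2))))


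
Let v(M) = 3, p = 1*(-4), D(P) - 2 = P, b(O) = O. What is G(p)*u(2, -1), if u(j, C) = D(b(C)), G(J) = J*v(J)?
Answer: -12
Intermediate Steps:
D(P) = 2 + P
p = -4
G(J) = 3*J (G(J) = J*3 = 3*J)
u(j, C) = 2 + C
G(p)*u(2, -1) = (3*(-4))*(2 - 1) = -12*1 = -12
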